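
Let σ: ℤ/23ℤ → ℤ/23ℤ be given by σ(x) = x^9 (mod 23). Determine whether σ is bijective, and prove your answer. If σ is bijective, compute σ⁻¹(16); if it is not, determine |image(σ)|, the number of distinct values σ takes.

Since 23 is prime, the nonzero elements of ℤ/23ℤ form a cyclic group of order 22.
As gcd(9, 22) = 1, raising to the 9th power is a bijection on this group: if u^9 ≡ v^9 then (uv^{−1})^9 = 1, and the only element of order dividing gcd(9, 22) = 1 is 1, so u = v.
With σ(0) = 0 this makes σ injective on all of ℤ/23ℤ, hence bijective (finite equal-size domain and codomain). In particular σ is bijective.
Since σ is bijective, we find the preimage of 16. The inverse of x ↦ x^9 on (ℤ/23ℤ)^× is x ↦ x^5, because 9·5 = 45 = 2·22 + 1 ≡ 1 (mod 22) and x^{22} = 1 for x ≠ 0 (Fermat). So σ⁻¹(16) = 16^5 mod 23.
Repeated squaring mod 23: 16^1 ≡ 16, 16^2 ≡ 16² = 256 ≡ 3, 16^4 ≡ 3² = 9. Since 5 = 4 + 1, 16^5 ≡ 9·16: 9·16 = 144 ≡ 6. So 16^5 ≡ 6 (mod 23).
Hence σ⁻¹(16) = 6.

6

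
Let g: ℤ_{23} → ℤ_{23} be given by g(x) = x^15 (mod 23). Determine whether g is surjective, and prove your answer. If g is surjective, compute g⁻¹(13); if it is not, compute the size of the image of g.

12

Since 23 is prime, the nonzero elements of ℤ_{23} form a cyclic group of order 22.
As gcd(15, 22) = 1, raising to the 15th power is a bijection on this group: if u^15 ≡ v^15 then (uv^{−1})^15 = 1, and the only element of order dividing gcd(15, 22) = 1 is 1, so u = v.
With g(0) = 0 this makes g injective on all of ℤ_{23}, hence bijective (finite equal-size domain and codomain). In particular g is surjective.
Since g is surjective, we find the preimage of 13. The inverse of x ↦ x^15 on (ℤ_{23})^× is x ↦ x^3, because 15·3 = 45 = 2·22 + 1 ≡ 1 (mod 22) and x^{22} = 1 for x ≠ 0 (Fermat). So g⁻¹(13) = 13^3 mod 23.
Repeated squaring mod 23: 13^1 ≡ 13, 13^2 ≡ 13² = 169 ≡ 8. Since 3 = 2 + 1, 13^3 ≡ 8·13: 8·13 = 104 ≡ 12. So 13^3 ≡ 12 (mod 23).
Hence g⁻¹(13) = 12.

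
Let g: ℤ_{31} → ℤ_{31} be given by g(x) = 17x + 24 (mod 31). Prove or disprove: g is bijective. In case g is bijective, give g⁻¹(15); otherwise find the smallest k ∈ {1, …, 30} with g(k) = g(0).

25

Recall: injectivity means: for all u, v in the domain, g(u) = g(v) implies u = v.
If g(u) = g(v), then 17u ≡ 17v (mod 31). Because gcd(17, 31) = 1, we may cancel 17 to get u ≡ v (mod 31).
We now compute 17⁻¹ mod 31 explicitly. Euclid's algorithm: 31 = 1·17 + 14, 17 = 1·14 + 3, 14 = 4·3 + 2, 3 = 1·2 + 1; back-substituting gives 1 = 11·17 − 6·31, so 17⁻¹ ≡ 11 (mod 31).
For any y ∈ ℤ_{31}, x = 11(y − 24) mod 31 satisfies g(x) = 17·11(y − 24) + 24 ≡ y (since 17·11 ≡ 1 mod 31). So every y has a preimage.
Therefore g is bijective.
Since g is bijective, we find g⁻¹(15): we need 17x ≡ 15 − 24 ≡ 22 (mod 31). Using 17⁻¹ = 11: x ≡ 11·22 = 242 = 7·31 + 25, so x = 25.
Check: g(25) = 17·25 + 24 = 449 = 14·31 + 15 ≡ 15 (mod 31).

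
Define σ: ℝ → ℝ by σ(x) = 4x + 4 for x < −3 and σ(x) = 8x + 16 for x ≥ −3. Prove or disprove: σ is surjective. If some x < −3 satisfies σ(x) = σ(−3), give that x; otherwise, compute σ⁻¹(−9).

-13/4

Both pieces are strictly increasing (slopes 4 and 8), so each is injective on its own interval.
The left piece maps (−∞, −3) onto (−∞, −8); the right piece maps [−3, ∞) onto [−8, ∞).
These images together cover ℝ, so σ is surjective.
Because the two images are disjoint, no x < −3 has σ(x) = σ(−3), so we compute σ⁻¹(−9): −9 lies in (−∞, −8), so solve 4x + 4 = −9: x = (−9 − 4)/4 = −13/4.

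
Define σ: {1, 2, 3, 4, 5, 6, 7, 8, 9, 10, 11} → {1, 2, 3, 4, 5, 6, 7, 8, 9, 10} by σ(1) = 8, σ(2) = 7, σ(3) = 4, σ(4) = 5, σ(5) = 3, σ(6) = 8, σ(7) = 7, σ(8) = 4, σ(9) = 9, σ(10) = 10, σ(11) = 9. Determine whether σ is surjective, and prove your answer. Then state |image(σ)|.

No element maps to 1, so σ is not surjective.
The image of σ is {3, 4, 5, 7, 8, 9, 10}, which has 7 elements.

7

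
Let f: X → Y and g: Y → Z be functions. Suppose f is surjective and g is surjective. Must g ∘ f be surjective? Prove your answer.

Let c ∈ Z. Since g is surjective, there is b ∈ Y with g(b) = c. Since f is surjective, there is a ∈ X with f(a) = b.
Then (g ∘ f)(a) = g(b) = c. Thus g ∘ f is surjective.

surjective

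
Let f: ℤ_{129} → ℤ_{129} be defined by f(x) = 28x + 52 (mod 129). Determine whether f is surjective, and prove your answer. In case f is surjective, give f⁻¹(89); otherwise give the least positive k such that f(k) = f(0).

By definition, f is surjective if every y in the codomain equals f(x) for some x in the domain.
Since gcd(28, 129) = 1, 28 is invertible modulo 129. Euclid's algorithm: 129 = 4·28 + 17, 28 = 1·17 + 11, 17 = 1·11 + 6, 11 = 1·6 + 5, 6 = 1·5 + 1; back-substituting gives 1 = 106·28 − 23·129, so 28⁻¹ ≡ 106 (mod 129).
Then y ↦ 106(y − 52) is a two-sided inverse to f, so every y ∈ ℤ_{129} has a preimage.
So f is surjective.
Since f is surjective, we find f⁻¹(89): we need 28x ≡ 89 − 52 ≡ 37 (mod 129). Using 28⁻¹ = 106: x ≡ 106·37 = 3922 = 30·129 + 52, so x = 52.
Check: f(52) = 28·52 + 52 = 1508 = 11·129 + 89 ≡ 89 (mod 129).

52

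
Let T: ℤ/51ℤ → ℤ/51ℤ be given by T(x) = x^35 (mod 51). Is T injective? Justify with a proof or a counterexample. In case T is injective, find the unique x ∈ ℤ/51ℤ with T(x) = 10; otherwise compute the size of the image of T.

Computing x^35 mod 51 for each x (by repeated squaring, reducing mod 51 at every step), the values T(0), T(1), …, T(50) are: 0, 1, 8, 27, 13, 23, 12, 37, 2, 15, 31, 5, 45, 4, 41, 9, 16, 17, 18, 25, 44, 30, 40, 29, 3, 19, 32, 48, 22, 11, 21, 7, 26, 33, 34, 35, 42, 10, 47, 6, 46, 20, 36, 49, 14, 39, 28, 38, 24, 43, 50.
Every element of ℤ/51ℤ appears exactly once in this list, so T is a bijection, and in particular injective.
Since T is injective, we read off the preimage of 10 from the same table: T(37) = 10, so T⁻¹(10) = 37.

37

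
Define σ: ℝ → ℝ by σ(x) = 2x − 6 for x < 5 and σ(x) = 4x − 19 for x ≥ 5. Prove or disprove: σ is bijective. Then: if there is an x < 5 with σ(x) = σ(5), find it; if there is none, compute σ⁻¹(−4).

Both pieces are strictly increasing (slopes 2 and 4), so each is injective on its own interval.
The left piece maps (−∞, 5) onto (−∞, 4); the right piece maps [5, ∞) onto [1, ∞).
These images overlap. In particular σ(5) = 1 (right piece), and solving 2x − 6 = 1 on the left piece gives x = 7/2 < 5.
So σ(7/2) = σ(5) with 7/2 ≠ 5, and σ is not injective, hence not bijective. This x = 7/2 is the requested value below 5.

7/2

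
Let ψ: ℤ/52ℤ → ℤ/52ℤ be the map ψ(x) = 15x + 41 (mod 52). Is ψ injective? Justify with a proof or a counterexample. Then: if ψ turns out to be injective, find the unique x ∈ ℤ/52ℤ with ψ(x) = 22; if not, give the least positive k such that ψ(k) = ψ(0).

Suppose ψ(x_1) = ψ(x_2) in ℤ/52ℤ. Then 15x_1 + 41 ≡ 15x_2 + 41 (mod 52), therefore 15(x_1 − x_2) ≡ 0 (mod 52).
Since gcd(15, 52) = 1, 15 is invertible modulo 52, so x_1 − x_2 ≡ 0 (mod 52), i.e. x_1 = x_2.
Hence ψ is injective.
We now compute 15⁻¹ mod 52 explicitly. Euclid's algorithm: 52 = 3·15 + 7, 15 = 2·7 + 1; back-substituting gives 1 = 7·15 − 2·52, so 15⁻¹ ≡ 7 (mod 52).
Since ψ is injective, we compute ψ⁻¹(22): solve 15x + 41 ≡ 22 (mod 52), i.e. 15x ≡ 33 (mod 52).
Multiplying by 15⁻¹ = 7 gives x ≡ 7·33 = 231 = 4·52 + 23 ≡ 23 (mod 52).
Check: ψ(23) = 15·23 + 41 = 386 = 7·52 + 22 ≡ 22 (mod 52).

23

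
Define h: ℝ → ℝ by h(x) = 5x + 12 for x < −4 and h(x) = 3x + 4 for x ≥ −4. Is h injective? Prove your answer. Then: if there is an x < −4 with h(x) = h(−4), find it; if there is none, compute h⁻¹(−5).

-3

Both pieces are strictly increasing (slopes 5 and 3), so each is injective on its own interval.
The left piece maps (−∞, −4) onto (−∞, −8); the right piece maps [−4, ∞) onto [−8, ∞).
These images are disjoint, so no value is attained by both pieces. Thus h is injective.
Because the two images are disjoint, no x < −4 has h(x) = h(−4), so we compute h⁻¹(−5): −5 lies in [−8, ∞), so solve 3x + 4 = −5: x = (−5 − 4)/3 = −3.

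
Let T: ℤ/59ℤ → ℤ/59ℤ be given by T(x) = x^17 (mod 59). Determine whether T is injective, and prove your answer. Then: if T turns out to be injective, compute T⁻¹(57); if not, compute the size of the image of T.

25

Since 59 is prime, the nonzero elements of ℤ/59ℤ form a cyclic group of order 58.
As gcd(17, 58) = 1, raising to the 17th power is a bijection on this group: if x_1^17 ≡ x_2^17 then (x_1x_2^{−1})^17 = 1, and the only element of order dividing gcd(17, 58) = 1 is 1, so x_1 = x_2.
With T(0) = 0 this makes T injective on all of ℤ/59ℤ, hence bijective (finite equal-size domain and codomain). In particular T is injective.
Since T is injective, we find the preimage of 57. The inverse of x ↦ x^17 on (ℤ/59ℤ)^× is x ↦ x^41, because 17·41 = 697 = 12·58 + 1 ≡ 1 (mod 58) and x^{58} = 1 for x ≠ 0 (Fermat). So T⁻¹(57) = 57^41 mod 59.
Repeated squaring mod 59: 57^1 ≡ 57, 57^2 ≡ 57² = 3249 ≡ 4, 57^4 ≡ 4² = 16, 57^8 ≡ 16² = 256 ≡ 20, 57^16 ≡ 20² = 400 ≡ 46, 57^32 ≡ 46² = 2116 ≡ 51. Since 41 = 32 + 8 + 1, 57^41 ≡ 51·20·57: 51·20 = 1020 ≡ 17, then 17·57 = 969 ≡ 25. So 57^41 ≡ 25 (mod 59).
Hence T⁻¹(57) = 25.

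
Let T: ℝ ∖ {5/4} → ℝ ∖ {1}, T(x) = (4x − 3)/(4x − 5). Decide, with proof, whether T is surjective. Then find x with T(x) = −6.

33/28

For any y ≠ 1, solving y(4x − 5) = 4x − 3 for x gives a well-defined x ≠ 5/4. So T is surjective.
Solving T(x) = −6: cross-multiplying gives 4x − 3 = −6(4x − 5), which rearranges to 28x = 33, so x = 33/28.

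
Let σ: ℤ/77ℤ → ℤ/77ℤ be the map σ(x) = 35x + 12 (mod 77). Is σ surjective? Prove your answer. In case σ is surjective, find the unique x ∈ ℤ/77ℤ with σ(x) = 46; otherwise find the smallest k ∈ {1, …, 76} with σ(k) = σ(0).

Recall that surjectivity means every element of the codomain has a preimage under σ.
Since gcd(35, 77) = 7, we have 35x ≡ 0 (mod 7) for all x, so σ(x) ≡ 5 (mod 7).
But 0 ≢ 5 (mod 7), so 0 ∈ ℤ/77ℤ has no preimage. Therefore σ is not surjective.
Since σ is not surjective, we find the least positive k with σ(k) = σ(0): this means 35k ≡ 0 (mod 77), i.e. 77 ∣ 35k. Since gcd(35, 77) = 7, dividing through by 7 this holds exactly when 11 ∣ 5k, and as gcd(5, 11) = 1, exactly when 11 ∣ k.
The smallest positive such k is 11.

11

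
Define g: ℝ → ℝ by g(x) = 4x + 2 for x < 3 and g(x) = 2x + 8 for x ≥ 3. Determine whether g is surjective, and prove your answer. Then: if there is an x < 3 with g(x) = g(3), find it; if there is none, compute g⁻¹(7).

Both pieces are strictly increasing (slopes 4 and 2), so each is injective on its own interval.
The left piece maps (−∞, 3) onto (−∞, 14); the right piece maps [3, ∞) onto [14, ∞).
These images together cover ℝ, so g is surjective.
Because the two images are disjoint, no x < 3 has g(x) = g(3), so we compute g⁻¹(7): 7 lies in (−∞, 14), so solve 4x + 2 = 7: x = (7 − 2)/4 = 5/4.

5/4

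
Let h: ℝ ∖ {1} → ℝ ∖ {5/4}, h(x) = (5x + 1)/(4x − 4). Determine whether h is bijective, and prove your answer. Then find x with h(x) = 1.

-5

Suppose h(a) = h(b). Cross-multiplying: (5a + 1)(4b − 4) = (5b + 1)(4a − 4).
Expanding both sides and cancelling the symmetric terms leaves −24·(a − b) = 0. Since −24 ≠ 0, a = b. Therefore h is injective.
For any y ≠ 5/4, solving y(4x − 4) = 5x + 1 for x gives a well-defined x ≠ 1. So h is surjective.
Thus h is bijective.
Solving h(x) = 1: cross-multiplying gives 5x + 1 = 1(4x − 4), which rearranges to 1x = −5, so x = −5.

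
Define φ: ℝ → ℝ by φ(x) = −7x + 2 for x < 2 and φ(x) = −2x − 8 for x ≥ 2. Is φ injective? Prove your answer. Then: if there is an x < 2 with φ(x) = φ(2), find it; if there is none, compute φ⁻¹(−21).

Both pieces are strictly decreasing (slopes −7 and −2), so each is injective on its own interval.
The left piece maps (−∞, 2) onto (−12, ∞); the right piece maps [2, ∞) onto (−∞, −12].
These images are disjoint, so no value is attained by both pieces. Therefore φ is injective.
Because the two images are disjoint, no x < 2 has φ(x) = φ(2), so we compute φ⁻¹(−21): −21 lies in (−∞, −12], so solve −2x − 8 = −21: x = (−21 + 8)/(−2) = 13/2.

13/2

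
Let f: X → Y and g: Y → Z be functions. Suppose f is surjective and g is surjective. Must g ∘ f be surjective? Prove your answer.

Let c ∈ Z. Since g is surjective, there is b ∈ Y with g(b) = c. Since f is surjective, there is a ∈ X with f(a) = b.
Then (g ∘ f)(a) = g(b) = c. Thus g ∘ f is surjective.

surjective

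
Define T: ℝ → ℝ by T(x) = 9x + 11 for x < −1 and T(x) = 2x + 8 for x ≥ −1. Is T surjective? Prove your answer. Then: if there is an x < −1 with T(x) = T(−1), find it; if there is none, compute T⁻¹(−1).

Both pieces are strictly increasing (slopes 9 and 2), so each is injective on its own interval.
The left piece maps (−∞, −1) onto (−∞, 2); the right piece maps [−1, ∞) onto [6, ∞).
The union (−∞, 2) ∪ [6, ∞) omits the interval between 2 and 6; in particular 2 has no preimage. So T is not surjective.
Because the two images are disjoint, no x < −1 has T(x) = T(−1), so we compute T⁻¹(−1): −1 lies in (−∞, 2), so solve 9x + 11 = −1: x = (−1 − 11)/9 = −4/3.

-4/3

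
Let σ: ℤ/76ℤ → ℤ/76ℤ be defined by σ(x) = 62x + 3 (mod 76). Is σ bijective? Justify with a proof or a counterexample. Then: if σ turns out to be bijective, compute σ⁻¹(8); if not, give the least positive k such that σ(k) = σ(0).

Recall: σ is injective if σ(x_1) = σ(x_2) implies x_1 = x_2.
We have gcd(62, 76) = 2 > 1. Taking x_1 = 0 and x_2 = 38: σ(0) = 3 and σ(38) = 62·38 + 3 = 2359 ≡ 3 (mod 76).
So σ(0) = σ(38) while 0 ≠ 38, therefore σ is not injective, hence not bijective.
Since σ is not bijective, we find the least positive k with σ(k) = σ(0): this means 62k ≡ 0 (mod 76), i.e. 76 ∣ 62k. Since gcd(62, 76) = 2, dividing through by 2 this holds exactly when 38 ∣ 31k, and as gcd(31, 38) = 1, exactly when 38 ∣ k.
The smallest positive such k is 38.

38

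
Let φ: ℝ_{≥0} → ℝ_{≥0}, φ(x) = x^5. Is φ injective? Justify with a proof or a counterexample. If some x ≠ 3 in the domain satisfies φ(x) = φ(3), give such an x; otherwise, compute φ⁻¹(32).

2

On ℝ_{≥0}, x ↦ x^5 is strictly increasing, so φ(x_1) = φ(x_2) forces x_1 = x_2. Therefore φ is injective.
Since x ↦ x^5 is strictly increasing on ℝ_{≥0}, it is injective there, so no x ≠ 3 in the domain has φ(x) = φ(3). We therefore compute φ⁻¹(32) = 32^{1/5} = 2 (indeed 2^5 = 32).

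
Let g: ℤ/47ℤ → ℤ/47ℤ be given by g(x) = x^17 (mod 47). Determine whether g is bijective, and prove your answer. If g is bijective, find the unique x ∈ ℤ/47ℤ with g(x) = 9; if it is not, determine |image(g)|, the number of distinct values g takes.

42

Since 47 is prime, the nonzero elements of ℤ/47ℤ form a cyclic group of order 46.
As gcd(17, 46) = 1, raising to the 17th power is a bijection on this group: if u^17 ≡ v^17 then (uv^{−1})^17 = 1, and the only element of order dividing gcd(17, 46) = 1 is 1, so u = v.
With g(0) = 0 this makes g injective on all of ℤ/47ℤ, hence bijective (finite equal-size domain and codomain). In particular g is bijective.
Since g is bijective, we find the preimage of 9. The inverse of x ↦ x^17 on (ℤ/47ℤ)^× is x ↦ x^19, because 17·19 = 323 = 7·46 + 1 ≡ 1 (mod 46) and x^{46} = 1 for x ≠ 0 (Fermat). So g⁻¹(9) = 9^19 mod 47.
Repeated squaring mod 47: 9^1 ≡ 9, 9^2 ≡ 9² = 81 ≡ 34, 9^4 ≡ 34² = 1156 ≡ 28, 9^8 ≡ 28² = 784 ≡ 32, 9^16 ≡ 32² = 1024 ≡ 37. Since 19 = 16 + 2 + 1, 9^19 ≡ 37·34·9: 37·34 = 1258 ≡ 36, then 36·9 = 324 ≡ 42. So 9^19 ≡ 42 (mod 47).
Hence g⁻¹(9) = 42.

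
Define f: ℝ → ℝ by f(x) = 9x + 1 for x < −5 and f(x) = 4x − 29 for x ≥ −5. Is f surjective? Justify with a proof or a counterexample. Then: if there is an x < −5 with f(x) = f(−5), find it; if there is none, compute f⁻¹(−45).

-50/9

Both pieces are strictly increasing (slopes 9 and 4), so each is injective on its own interval.
The left piece maps (−∞, −5) onto (−∞, −44); the right piece maps [−5, ∞) onto [−49, ∞).
The union (−∞, −44) ∪ [−49, ∞) covers ℝ, so f is surjective.
For the follow-up: the images overlap, so an x < −5 with f(x) = f(−5) exists. f(−5) = −49; solving 9x + 1 = −49 for x < −5 gives x = (−49 − 1)/9 = −50/9.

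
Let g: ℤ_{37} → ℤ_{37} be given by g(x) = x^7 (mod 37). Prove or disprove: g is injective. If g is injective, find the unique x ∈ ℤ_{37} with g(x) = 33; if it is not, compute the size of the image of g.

34

Since 37 is prime, the nonzero elements of ℤ_{37} form a cyclic group of order 36.
As gcd(7, 36) = 1, raising to the 7th power is a bijection on this group: if a^7 ≡ b^7 then (ab^{−1})^7 = 1, and the only element of order dividing gcd(7, 36) = 1 is 1, so a = b.
With g(0) = 0 this makes g injective on all of ℤ_{37}, hence bijective (finite equal-size domain and codomain). In particular g is injective.
Since g is injective, we find the preimage of 33. The inverse of x ↦ x^7 on (ℤ_{37})^× is x ↦ x^31, because 7·31 = 217 = 6·36 + 1 ≡ 1 (mod 36) and x^{36} = 1 for x ≠ 0 (Fermat). So g⁻¹(33) = 33^31 mod 37.
Repeated squaring mod 37: 33^1 ≡ 33, 33^2 ≡ 33² = 1089 ≡ 16, 33^4 ≡ 16² = 256 ≡ 34, 33^8 ≡ 34² = 1156 ≡ 9, 33^16 ≡ 9² = 81 ≡ 7. Since 31 = 16 + 8 + 4 + 2 + 1, 33^31 ≡ 7·9·34·16·33: 7·9 = 63 ≡ 26, then 26·34 = 884 ≡ 33, then 33·16 = 528 ≡ 10, then 10·33 = 330 ≡ 34. So 33^31 ≡ 34 (mod 37).
Hence g⁻¹(33) = 34.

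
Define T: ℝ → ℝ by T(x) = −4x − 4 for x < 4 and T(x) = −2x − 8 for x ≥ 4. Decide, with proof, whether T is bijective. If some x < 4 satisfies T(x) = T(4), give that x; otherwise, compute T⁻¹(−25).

Both pieces are strictly decreasing (slopes −4 and −2), so each is injective on its own interval.
The left piece maps (−∞, 4) onto (−20, ∞); the right piece maps [4, ∞) onto (−∞, −16].
These images overlap. In particular T(4) = −16 (right piece), and solving −4x − 4 = −16 on the left piece gives x = 3 < 4.
So T(3) = T(4) with 3 ≠ 4, and T is not injective, hence not bijective. This x = 3 is the requested value below 4.

3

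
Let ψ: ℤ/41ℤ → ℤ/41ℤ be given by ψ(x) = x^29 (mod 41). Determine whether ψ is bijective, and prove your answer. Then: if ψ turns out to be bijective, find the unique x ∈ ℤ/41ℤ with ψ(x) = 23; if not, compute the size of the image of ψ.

25

Since 41 is prime, the nonzero elements of ℤ/41ℤ form a cyclic group of order 40.
As gcd(29, 40) = 1, raising to the 29th power is a bijection on this group: if u^29 ≡ v^29 then (uv^{−1})^29 = 1, and the only element of order dividing gcd(29, 40) = 1 is 1, so u = v.
With ψ(0) = 0 this makes ψ injective on all of ℤ/41ℤ, hence bijective (finite equal-size domain and codomain). In particular ψ is bijective.
Since ψ is bijective, we find the preimage of 23. The inverse of x ↦ x^29 on (ℤ/41ℤ)^× is x ↦ x^29, because 29·29 = 841 = 21·40 + 1 ≡ 1 (mod 40) and x^{40} = 1 for x ≠ 0 (Fermat). So ψ⁻¹(23) = 23^29 mod 41.
Repeated squaring mod 41: 23^1 ≡ 23, 23^2 ≡ 23² = 529 ≡ 37, 23^4 ≡ 37² = 1369 ≡ 16, 23^8 ≡ 16² = 256 ≡ 10, 23^16 ≡ 10² = 100 ≡ 18. Since 29 = 16 + 8 + 4 + 1, 23^29 ≡ 18·10·16·23: 18·10 = 180 ≡ 16, then 16·16 = 256 ≡ 10, then 10·23 = 230 ≡ 25. So 23^29 ≡ 25 (mod 41).
Hence ψ⁻¹(23) = 25.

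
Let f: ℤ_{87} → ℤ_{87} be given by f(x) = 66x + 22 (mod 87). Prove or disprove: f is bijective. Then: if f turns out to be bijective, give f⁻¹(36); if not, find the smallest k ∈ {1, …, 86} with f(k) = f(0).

By definition, injectivity means: for all x_1, x_2 in the domain, f(x_1) = f(x_2) implies x_1 = x_2.
We have gcd(66, 87) = 3 > 1. Taking x_1 = 0 and x_2 = 29: f(0) = 22 and f(29) = 66·29 + 22 = 1936 ≡ 22 (mod 87).
So f(0) = f(29) while 0 ≠ 29, hence f is not injective, hence not bijective.
Since f is not bijective, we find the least positive k with f(k) = f(0): this means 66k ≡ 0 (mod 87), i.e. 87 ∣ 66k. Since gcd(66, 87) = 3, dividing through by 3 this holds exactly when 29 ∣ 22k, and as gcd(22, 29) = 1, exactly when 29 ∣ k.
The smallest positive such k is 29.

29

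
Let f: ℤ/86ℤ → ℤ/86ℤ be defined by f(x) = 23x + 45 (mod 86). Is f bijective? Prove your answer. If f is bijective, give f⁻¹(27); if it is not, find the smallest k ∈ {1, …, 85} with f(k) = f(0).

74

Recall: injectivity means: for all s, t in the domain, f(s) = f(t) implies s = t.
If f(s) = f(t), then 23s ≡ 23t (mod 86). Because gcd(23, 86) = 1, we may cancel 23 to get s ≡ t (mod 86).
We now compute 23⁻¹ mod 86 explicitly. Euclid's algorithm: 86 = 3·23 + 17, 23 = 1·17 + 6, 17 = 2·6 + 5, 6 = 1·5 + 1; back-substituting gives 1 = 15·23 − 4·86, so 23⁻¹ ≡ 15 (mod 86).
Then y ↦ 15(y − 45) is a two-sided inverse to f, so every y ∈ ℤ/86ℤ has a preimage.
So f is bijective.
Since f is bijective, we find f⁻¹(27): we need 23x ≡ 27 − 45 ≡ 68 (mod 86). Using 23⁻¹ = 15: x ≡ 15·68 = 1020 = 11·86 + 74, so x = 74.
Check: f(74) = 23·74 + 45 = 1747 = 20·86 + 27 ≡ 27 (mod 86).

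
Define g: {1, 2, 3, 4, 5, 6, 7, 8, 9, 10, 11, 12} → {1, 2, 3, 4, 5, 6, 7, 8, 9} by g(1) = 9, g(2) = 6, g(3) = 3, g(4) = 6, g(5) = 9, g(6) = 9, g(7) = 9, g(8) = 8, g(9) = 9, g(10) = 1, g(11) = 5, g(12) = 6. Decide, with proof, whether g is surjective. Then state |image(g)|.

No element maps to 2, so g is not surjective.
The image of g is {1, 3, 5, 6, 8, 9}, which has 6 elements.

6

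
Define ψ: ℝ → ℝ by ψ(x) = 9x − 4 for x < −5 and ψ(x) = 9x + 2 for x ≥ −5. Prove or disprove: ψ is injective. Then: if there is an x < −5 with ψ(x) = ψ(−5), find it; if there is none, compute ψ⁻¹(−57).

-53/9

Both pieces are strictly increasing (slopes 9 and 9), so each is injective on its own interval.
The left piece maps (−∞, −5) onto (−∞, −49); the right piece maps [−5, ∞) onto [−43, ∞).
These images are disjoint, so no value is attained by both pieces. Therefore ψ is injective.
Because the two images are disjoint, no x < −5 has ψ(x) = ψ(−5), so we compute ψ⁻¹(−57): −57 lies in (−∞, −49), so solve 9x − 4 = −57: x = (−57 + 4)/9 = −53/9.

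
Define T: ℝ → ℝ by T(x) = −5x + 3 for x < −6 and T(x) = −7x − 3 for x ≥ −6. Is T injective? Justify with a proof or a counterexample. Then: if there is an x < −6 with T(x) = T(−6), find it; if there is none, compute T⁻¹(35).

-36/5

Both pieces are strictly decreasing (slopes −5 and −7), so each is injective on its own interval.
The left piece maps (−∞, −6) onto (33, ∞); the right piece maps [−6, ∞) onto (−∞, 39].
These images overlap. In particular T(−6) = 39 (right piece), and solving −5x + 3 = 39 on the left piece gives x = −36/5 < −6.
So T(−36/5) = T(−6) with −36/5 ≠ −6, and T is not injective. This x = −36/5 is the requested value below −6.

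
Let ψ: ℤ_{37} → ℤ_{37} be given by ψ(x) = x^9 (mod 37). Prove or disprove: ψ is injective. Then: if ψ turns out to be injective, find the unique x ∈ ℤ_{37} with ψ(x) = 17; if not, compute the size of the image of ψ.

ψ(3): Repeated squaring mod 37: 3^1 ≡ 3, 3^2 ≡ 3² = 9, 3^4 ≡ 9² = 81 ≡ 7, 3^8 ≡ 7² = 49 ≡ 12. Since 9 = 8 + 1, 3^9 ≡ 12·3: 12·3 = 36. So 3^9 ≡ 36 (mod 37).
ψ(4): Repeated squaring mod 37: 4^1 ≡ 4, 4^2 ≡ 4² = 16, 4^4 ≡ 16² = 256 ≡ 34, 4^8 ≡ 34² = 1156 ≡ 9. Since 9 = 8 + 1, 4^9 ≡ 9·4: 9·4 = 36. So 4^9 ≡ 36 (mod 37).
So ψ(3) = ψ(4) = 36 while 3 ≠ 4, so ψ is not injective.
Since ψ is not injective, we determine |image(ψ)|. Computing x^9 mod 37 for each x (by repeated squaring, reducing mod 37 at every step), the values ψ(0), ψ(1), …, ψ(36) are: 0, 1, 31, 36, 36, 6, 6, 1, 6, 1, 1, 36, 1, 6, 31, 31, 1, 6, 31, 6, 31, 36, 6, 6, 31, 36, 1, 36, 36, 31, 36, 31, 31, 1, 1, 6, 36.
The distinct values are {0, 1, 6, 31, 36}; there are 5 of them.

5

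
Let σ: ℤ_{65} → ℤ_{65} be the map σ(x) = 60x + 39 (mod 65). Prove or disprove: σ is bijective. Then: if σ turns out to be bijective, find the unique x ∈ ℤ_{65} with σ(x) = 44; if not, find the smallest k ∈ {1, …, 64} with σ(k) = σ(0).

13

Recall: σ is injective if σ(u) = σ(v) implies u = v.
We have gcd(60, 65) = 5 > 1. Taking u = 0 and v = 13: σ(0) = 39 and σ(13) = 60·13 + 39 = 819 ≡ 39 (mod 65).
So σ(0) = σ(13) while 0 ≠ 13, therefore σ is not injective, hence not bijective.
Since σ is not bijective, we find the least positive k with σ(k) = σ(0): this means 60k ≡ 0 (mod 65), i.e. 65 ∣ 60k. Since gcd(60, 65) = 5, dividing through by 5 this holds exactly when 13 ∣ 12k, and as gcd(12, 13) = 1, exactly when 13 ∣ k.
The smallest positive such k is 13.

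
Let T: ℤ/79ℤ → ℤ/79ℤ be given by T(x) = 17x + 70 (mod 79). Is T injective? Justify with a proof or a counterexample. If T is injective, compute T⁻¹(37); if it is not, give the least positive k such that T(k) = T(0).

By definition, T is injective if T(a) = T(b) implies a = b.
Suppose T(a) = T(b) in ℤ/79ℤ. Then 17a + 70 ≡ 17b + 70 (mod 79), hence 17(a − b) ≡ 0 (mod 79).
Since gcd(17, 79) = 1, 17 is invertible modulo 79, thus a − b ≡ 0 (mod 79), i.e. a = b.
So T is injective.
We now compute 17⁻¹ mod 79 explicitly. Euclid's algorithm: 79 = 4·17 + 11, 17 = 1·11 + 6, 11 = 1·6 + 5, 6 = 1·5 + 1; back-substituting gives 1 = 14·17 − 3·79, so 17⁻¹ ≡ 14 (mod 79).
Since T is injective, we find T⁻¹(37): we need 17x ≡ 37 − 70 ≡ 46 (mod 79). Using 17⁻¹ = 14: x ≡ 14·46 = 644 = 8·79 + 12, so x = 12.
Check: T(12) = 17·12 + 70 = 274 = 3·79 + 37 ≡ 37 (mod 79).

12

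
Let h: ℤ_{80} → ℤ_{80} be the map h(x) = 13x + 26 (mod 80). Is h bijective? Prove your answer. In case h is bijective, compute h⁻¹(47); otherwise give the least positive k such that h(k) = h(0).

Suppose h(u) = h(v) in ℤ_{80}. Then 13u + 26 ≡ 13v + 26 (mod 80), so 13(u − v) ≡ 0 (mod 80).
Since gcd(13, 80) = 1, 13 is invertible modulo 80, so u − v ≡ 0 (mod 80), i.e. u = v.
We now compute 13⁻¹ mod 80 explicitly. Euclid's algorithm: 80 = 6·13 + 2, 13 = 6·2 + 1; back-substituting gives 1 = 37·13 − 6·80, so 13⁻¹ ≡ 37 (mod 80).
For any y ∈ ℤ_{80}, x = 37(y − 26) mod 80 satisfies h(x) = 13·37(y − 26) + 26 ≡ y (since 13·37 ≡ 1 mod 80). So every y has a preimage.
So h is bijective.
Since h is bijective, we find h⁻¹(47): we need 13x ≡ 47 − 26 ≡ 21 (mod 80). Using 13⁻¹ = 37: x ≡ 37·21 = 777 = 9·80 + 57, so x = 57.
Check: h(57) = 13·57 + 26 = 767 = 9·80 + 47 ≡ 47 (mod 80).

57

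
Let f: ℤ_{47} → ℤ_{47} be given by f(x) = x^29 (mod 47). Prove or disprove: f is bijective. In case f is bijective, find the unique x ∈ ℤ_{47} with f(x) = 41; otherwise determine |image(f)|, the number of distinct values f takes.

Since 47 is prime, the nonzero elements of ℤ_{47} form a cyclic group of order 46.
As gcd(29, 46) = 1, raising to the 29th power is a bijection on this group: if s^29 ≡ t^29 then (st^{−1})^29 = 1, and the only element of order dividing gcd(29, 46) = 1 is 1, so s = t.
With f(0) = 0 this makes f injective on all of ℤ_{47}, hence bijective (finite equal-size domain and codomain). In particular f is bijective.
Since f is bijective, we find the preimage of 41. The inverse of x ↦ x^29 on (ℤ_{47})^× is x ↦ x^27, because 29·27 = 783 = 17·46 + 1 ≡ 1 (mod 46) and x^{46} = 1 for x ≠ 0 (Fermat). So f⁻¹(41) = 41^27 mod 47.
Repeated squaring mod 47: 41^1 ≡ 41, 41^2 ≡ 41² = 1681 ≡ 36, 41^4 ≡ 36² = 1296 ≡ 27, 41^8 ≡ 27² = 729 ≡ 24, 41^16 ≡ 24² = 576 ≡ 12. Since 27 = 16 + 8 + 2 + 1, 41^27 ≡ 12·24·36·41: 12·24 = 288 ≡ 6, then 6·36 = 216 ≡ 28, then 28·41 = 1148 ≡ 20. So 41^27 ≡ 20 (mod 47).
Hence f⁻¹(41) = 20.

20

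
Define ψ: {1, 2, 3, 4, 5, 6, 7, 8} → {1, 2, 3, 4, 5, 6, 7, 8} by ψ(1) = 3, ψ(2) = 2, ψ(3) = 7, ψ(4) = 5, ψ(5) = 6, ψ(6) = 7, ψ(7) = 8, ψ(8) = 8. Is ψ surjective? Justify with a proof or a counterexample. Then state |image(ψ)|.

6

No element maps to 1, so ψ is not surjective.
The image of ψ is {2, 3, 5, 6, 7, 8}, which has 6 elements.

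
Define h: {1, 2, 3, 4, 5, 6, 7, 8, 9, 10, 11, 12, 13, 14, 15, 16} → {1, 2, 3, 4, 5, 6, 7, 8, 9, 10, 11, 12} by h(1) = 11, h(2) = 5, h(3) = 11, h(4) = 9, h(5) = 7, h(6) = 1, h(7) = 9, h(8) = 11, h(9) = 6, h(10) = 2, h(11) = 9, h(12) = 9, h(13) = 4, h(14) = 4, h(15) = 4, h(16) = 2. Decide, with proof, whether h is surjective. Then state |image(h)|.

No element maps to 3, so h is not surjective.
The image of h is {1, 2, 4, 5, 6, 7, 9, 11}, which has 8 elements.

8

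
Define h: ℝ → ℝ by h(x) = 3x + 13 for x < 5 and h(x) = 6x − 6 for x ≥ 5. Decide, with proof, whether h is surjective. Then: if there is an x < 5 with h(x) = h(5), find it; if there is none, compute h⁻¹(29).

11/3

Both pieces are strictly increasing (slopes 3 and 6), so each is injective on its own interval.
The left piece maps (−∞, 5) onto (−∞, 28); the right piece maps [5, ∞) onto [24, ∞).
The union (−∞, 28) ∪ [24, ∞) covers ℝ, so h is surjective.
For the follow-up: the images overlap, so an x < 5 with h(x) = h(5) exists. h(5) = 24; solving 3x + 13 = 24 for x < 5 gives x = (24 − 13)/3 = 11/3.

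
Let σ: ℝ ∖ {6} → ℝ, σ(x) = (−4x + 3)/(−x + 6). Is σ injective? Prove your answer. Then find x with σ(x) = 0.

Suppose σ(x_1) = σ(x_2). Cross-multiplying: (−4x_1 + 3)(−x_2 + 6) = (−4x_2 + 3)(−x_1 + 6).
Expanding both sides and cancelling the symmetric terms leaves −21·(x_1 − x_2) = 0. Since −21 ≠ 0, x_1 = x_2. Therefore σ is injective.
Solving σ(x) = 0: cross-multiplying gives −4x + 3 = 0(−x + 6), which rearranges to −4x = −3, so x = 3/4.

3/4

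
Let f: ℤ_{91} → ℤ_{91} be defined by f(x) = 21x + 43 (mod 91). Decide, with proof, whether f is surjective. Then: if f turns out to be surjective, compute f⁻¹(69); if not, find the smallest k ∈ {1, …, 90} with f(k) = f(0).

13

Since gcd(21, 91) = 7, we have 21x ≡ 0 (mod 7) for all x, so f(x) ≡ 1 (mod 7).
But 0 ≢ 1 (mod 7), so 0 ∈ ℤ_{91} has no preimage. Thus f is not surjective.
Since f is not surjective, we find the least positive k with f(k) = f(0): this means 21k ≡ 0 (mod 91), i.e. 91 ∣ 21k. Since gcd(21, 91) = 7, dividing through by 7 this holds exactly when 13 ∣ 3k, and as gcd(3, 13) = 1, exactly when 13 ∣ k.
The smallest positive such k is 13.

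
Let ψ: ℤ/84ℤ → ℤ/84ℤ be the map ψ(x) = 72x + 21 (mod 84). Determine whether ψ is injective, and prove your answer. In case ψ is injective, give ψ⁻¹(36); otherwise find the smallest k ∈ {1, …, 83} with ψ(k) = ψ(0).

We have gcd(72, 84) = 12 > 1. Taking a = 0 and b = 7: ψ(0) = 21 and ψ(7) = 72·7 + 21 = 525 ≡ 21 (mod 84).
So ψ(0) = ψ(7) while 0 ≠ 7, so ψ is not injective.
Since ψ is not injective, we find the least positive k with ψ(k) = ψ(0): this means 72k ≡ 0 (mod 84), i.e. 84 ∣ 72k. Since gcd(72, 84) = 12, dividing through by 12 this holds exactly when 7 ∣ 6k, and as gcd(6, 7) = 1, exactly when 7 ∣ k.
The smallest positive such k is 7.

7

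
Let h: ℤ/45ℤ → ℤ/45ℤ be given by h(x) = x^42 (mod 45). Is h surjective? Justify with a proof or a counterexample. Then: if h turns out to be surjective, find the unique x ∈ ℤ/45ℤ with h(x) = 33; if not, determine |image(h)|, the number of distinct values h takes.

6

h(1) = 1^42 = 1.
h(4): Repeated squaring mod 45: 4^1 ≡ 4, 4^2 ≡ 4² = 16, 4^4 ≡ 16² = 256 ≡ 31, 4^8 ≡ 31² = 961 ≡ 16, 4^16 ≡ 16² = 256 ≡ 31, 4^32 ≡ 31² = 961 ≡ 16. Since 42 = 32 + 8 + 2, 4^42 ≡ 16·16·16: 16·16 = 256 ≡ 31, then 31·16 = 496 ≡ 1. So 4^42 ≡ 1 (mod 45).
So h(1) = h(4) = 1 while 1 ≠ 4, thus h is not injective.
A non-injective map from the 45-element set ℤ/45ℤ to itself takes at most 44 distinct values, so it cannot be surjective. Hence h is not surjective.
Since h is not surjective, we determine |image(h)|. Computing x^42 mod 45 for each x (by repeated squaring, reducing mod 45 at every step), the values h(0), h(1), …, h(44) are: 0, 1, 19, 9, 1, 10, 36, 19, 19, 36, 10, 1, 9, 19, 1, 0, 1, 19, 9, 1, 10, 36, 19, 19, 36, 10, 1, 9, 19, 1, 0, 1, 19, 9, 1, 10, 36, 19, 19, 36, 10, 1, 9, 19, 1.
The distinct values are {0, 1, 9, 10, 19, 36}; there are 6 of them.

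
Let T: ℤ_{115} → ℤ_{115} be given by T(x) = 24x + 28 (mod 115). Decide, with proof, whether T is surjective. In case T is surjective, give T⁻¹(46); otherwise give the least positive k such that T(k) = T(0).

87

Since gcd(24, 115) = 1, 24 is invertible modulo 115. Euclid's algorithm: 115 = 4·24 + 19, 24 = 1·19 + 5, 19 = 3·5 + 4, 5 = 1·4 + 1; back-substituting gives 1 = 24·24 − 5·115, so 24⁻¹ ≡ 24 (mod 115).
For any y ∈ ℤ_{115}, x = 24(y − 28) mod 115 satisfies T(x) = 24·24(y − 28) + 28 ≡ y (since 24·24 ≡ 1 mod 115). So every y has a preimage.
Therefore T is surjective.
Since T is surjective, we find T⁻¹(46): we need 24x ≡ 46 − 28 ≡ 18 (mod 115). Using 24⁻¹ = 24: x ≡ 24·18 = 432 = 3·115 + 87, so x = 87.
Check: T(87) = 24·87 + 28 = 2116 = 18·115 + 46 ≡ 46 (mod 115).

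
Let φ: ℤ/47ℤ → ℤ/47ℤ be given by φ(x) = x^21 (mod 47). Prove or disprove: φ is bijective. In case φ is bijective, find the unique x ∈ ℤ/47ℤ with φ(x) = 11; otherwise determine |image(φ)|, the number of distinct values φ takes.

Since 47 is prime, the nonzero elements of ℤ/47ℤ form a cyclic group of order 46.
As gcd(21, 46) = 1, raising to the 21st power is a bijection on this group: if s^21 ≡ t^21 then (st^{−1})^21 = 1, and the only element of order dividing gcd(21, 46) = 1 is 1, so s = t.
With φ(0) = 0 this makes φ injective on all of ℤ/47ℤ, hence bijective (finite equal-size domain and codomain). In particular φ is bijective.
Since φ is bijective, we find the preimage of 11. The inverse of x ↦ x^21 on (ℤ/47ℤ)^× is x ↦ x^11, because 21·11 = 231 = 5·46 + 1 ≡ 1 (mod 46) and x^{46} = 1 for x ≠ 0 (Fermat). So φ⁻¹(11) = 11^11 mod 47.
Repeated squaring mod 47: 11^1 ≡ 11, 11^2 ≡ 11² = 121 ≡ 27, 11^4 ≡ 27² = 729 ≡ 24, 11^8 ≡ 24² = 576 ≡ 12. Since 11 = 8 + 2 + 1, 11^11 ≡ 12·27·11: 12·27 = 324 ≡ 42, then 42·11 = 462 ≡ 39. So 11^11 ≡ 39 (mod 47).
Hence φ⁻¹(11) = 39.

39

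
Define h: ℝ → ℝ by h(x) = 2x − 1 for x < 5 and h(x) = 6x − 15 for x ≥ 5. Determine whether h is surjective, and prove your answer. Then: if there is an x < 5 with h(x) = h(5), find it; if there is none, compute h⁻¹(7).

Both pieces are strictly increasing (slopes 2 and 6), so each is injective on its own interval.
The left piece maps (−∞, 5) onto (−∞, 9); the right piece maps [5, ∞) onto [15, ∞).
The union (−∞, 9) ∪ [15, ∞) omits the interval between 9 and 15; in particular 9 has no preimage. So h is not surjective.
Because the two images are disjoint, no x < 5 has h(x) = h(5), so we compute h⁻¹(7): 7 lies in (−∞, 9), so solve 2x − 1 = 7: x = (7 + 1)/2 = 4.

4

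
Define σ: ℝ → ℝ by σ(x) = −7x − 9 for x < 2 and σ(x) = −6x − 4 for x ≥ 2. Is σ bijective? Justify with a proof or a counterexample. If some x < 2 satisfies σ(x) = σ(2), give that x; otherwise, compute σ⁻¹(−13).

Both pieces are strictly decreasing (slopes −7 and −6), so each is injective on its own interval.
The left piece maps (−∞, 2) onto (−23, ∞); the right piece maps [2, ∞) onto (−∞, −16].
These images overlap. In particular σ(2) = −16 (right piece), and solving −7x − 9 = −16 on the left piece gives x = 1 < 2.
So σ(1) = σ(2) with 1 ≠ 2, and σ is not injective, hence not bijective. This x = 1 is the requested value below 2.

1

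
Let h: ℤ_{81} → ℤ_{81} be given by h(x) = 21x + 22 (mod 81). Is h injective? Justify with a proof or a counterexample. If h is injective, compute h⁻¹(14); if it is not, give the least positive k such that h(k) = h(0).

We have gcd(21, 81) = 3 > 1. Taking s = 0 and t = 27: h(0) = 22 and h(27) = 21·27 + 22 = 589 ≡ 22 (mod 81).
So h(0) = h(27) while 0 ≠ 27, hence h is not injective.
Since h is not injective, we find the least positive k with h(k) = h(0): this means 21k ≡ 0 (mod 81), i.e. 81 ∣ 21k. Since gcd(21, 81) = 3, dividing through by 3 this holds exactly when 27 ∣ 7k, and as gcd(7, 27) = 1, exactly when 27 ∣ k.
The smallest positive such k is 27.

27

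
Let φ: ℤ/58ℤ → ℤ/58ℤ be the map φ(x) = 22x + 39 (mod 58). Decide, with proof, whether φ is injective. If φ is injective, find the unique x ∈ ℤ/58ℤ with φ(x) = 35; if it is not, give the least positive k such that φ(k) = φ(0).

Recall that φ is injective when φ(x_1) = φ(x_2) forces x_1 = x_2.
We have gcd(22, 58) = 2 > 1. Taking x_1 = 0 and x_2 = 29: φ(0) = 39 and φ(29) = 22·29 + 39 = 677 ≡ 39 (mod 58).
So φ(0) = φ(29) while 0 ≠ 29, hence φ is not injective.
Since φ is not injective, we find the least positive k with φ(k) = φ(0): this means 22k ≡ 0 (mod 58), i.e. 58 ∣ 22k. Since gcd(22, 58) = 2, dividing through by 2 this holds exactly when 29 ∣ 11k, and as gcd(11, 29) = 1, exactly when 29 ∣ k.
The smallest positive such k is 29.

29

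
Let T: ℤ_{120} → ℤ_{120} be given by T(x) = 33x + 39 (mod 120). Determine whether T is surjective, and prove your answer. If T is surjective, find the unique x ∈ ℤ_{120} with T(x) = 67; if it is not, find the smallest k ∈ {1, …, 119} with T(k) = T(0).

Since gcd(33, 120) = 3, we have 33x ≡ 0 (mod 3) for all x, so T(x) ≡ 0 (mod 3).
But 1 ≢ 0 (mod 3), so 1 ∈ ℤ_{120} has no preimage. Thus T is not surjective.
Since T is not surjective, we find the least positive k with T(k) = T(0): this means 33k ≡ 0 (mod 120), i.e. 120 ∣ 33k. Since gcd(33, 120) = 3, dividing through by 3 this holds exactly when 40 ∣ 11k, and as gcd(11, 40) = 1, exactly when 40 ∣ k.
The smallest positive such k is 40.

40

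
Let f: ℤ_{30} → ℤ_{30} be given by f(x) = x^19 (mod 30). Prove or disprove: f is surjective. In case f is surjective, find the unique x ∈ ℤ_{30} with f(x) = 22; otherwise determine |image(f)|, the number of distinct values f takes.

Computing x^19 mod 30 for each x (by repeated squaring, reducing mod 30 at every step), the values f(0), f(1), …, f(29) are: 0, 1, 8, 27, 4, 5, 6, 13, 2, 9, 10, 11, 18, 7, 14, 15, 16, 23, 12, 19, 20, 21, 28, 17, 24, 25, 26, 3, 22, 29.
Every element of ℤ_{30} appears exactly once in this list, so f is a bijection, and in particular surjective.
Since f is surjective, we read off the preimage of 22 from the same table: f(28) = 22, so f⁻¹(22) = 28.

28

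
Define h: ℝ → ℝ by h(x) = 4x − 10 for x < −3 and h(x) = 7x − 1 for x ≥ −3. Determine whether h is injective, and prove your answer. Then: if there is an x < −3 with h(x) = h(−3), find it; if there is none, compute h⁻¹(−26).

Both pieces are strictly increasing (slopes 4 and 7), so each is injective on its own interval.
The left piece maps (−∞, −3) onto (−∞, −22); the right piece maps [−3, ∞) onto [−22, ∞).
These images are disjoint, so no value is attained by both pieces. Thus h is injective.
Because the two images are disjoint, no x < −3 has h(x) = h(−3), so we compute h⁻¹(−26): −26 lies in (−∞, −22), so solve 4x − 10 = −26: x = (−26 + 10)/4 = −4.

-4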